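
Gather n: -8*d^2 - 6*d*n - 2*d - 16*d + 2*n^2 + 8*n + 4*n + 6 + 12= -8*d^2 - 18*d + 2*n^2 + n*(12 - 6*d) + 18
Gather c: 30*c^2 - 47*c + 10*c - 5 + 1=30*c^2 - 37*c - 4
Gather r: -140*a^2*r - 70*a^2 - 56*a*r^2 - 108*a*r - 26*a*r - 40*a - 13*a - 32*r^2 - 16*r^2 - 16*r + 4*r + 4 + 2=-70*a^2 - 53*a + r^2*(-56*a - 48) + r*(-140*a^2 - 134*a - 12) + 6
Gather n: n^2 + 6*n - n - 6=n^2 + 5*n - 6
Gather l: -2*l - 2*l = -4*l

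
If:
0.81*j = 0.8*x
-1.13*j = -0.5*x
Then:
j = 0.00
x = 0.00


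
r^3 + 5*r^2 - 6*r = r*(r - 1)*(r + 6)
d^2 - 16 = (d - 4)*(d + 4)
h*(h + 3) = h^2 + 3*h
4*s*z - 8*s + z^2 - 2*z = (4*s + z)*(z - 2)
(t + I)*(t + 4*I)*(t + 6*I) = t^3 + 11*I*t^2 - 34*t - 24*I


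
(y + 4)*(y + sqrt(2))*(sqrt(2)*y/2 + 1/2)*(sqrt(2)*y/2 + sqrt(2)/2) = y^4/2 + 3*sqrt(2)*y^3/4 + 5*y^3/2 + 5*y^2/2 + 15*sqrt(2)*y^2/4 + 5*y/2 + 3*sqrt(2)*y + 2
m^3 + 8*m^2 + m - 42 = (m - 2)*(m + 3)*(m + 7)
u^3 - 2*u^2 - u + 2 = (u - 2)*(u - 1)*(u + 1)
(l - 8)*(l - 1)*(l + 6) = l^3 - 3*l^2 - 46*l + 48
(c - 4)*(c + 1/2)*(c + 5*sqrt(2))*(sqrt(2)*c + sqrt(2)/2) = sqrt(2)*c^4 - 3*sqrt(2)*c^3 + 10*c^3 - 30*c^2 - 15*sqrt(2)*c^2/4 - 75*c/2 - sqrt(2)*c - 10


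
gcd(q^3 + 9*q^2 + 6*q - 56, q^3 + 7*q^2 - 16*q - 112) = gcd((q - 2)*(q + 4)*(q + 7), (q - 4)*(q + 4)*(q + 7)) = q^2 + 11*q + 28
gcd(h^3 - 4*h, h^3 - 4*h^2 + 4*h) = h^2 - 2*h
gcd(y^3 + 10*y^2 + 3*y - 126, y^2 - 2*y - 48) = y + 6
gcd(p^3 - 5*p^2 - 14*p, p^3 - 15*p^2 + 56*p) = p^2 - 7*p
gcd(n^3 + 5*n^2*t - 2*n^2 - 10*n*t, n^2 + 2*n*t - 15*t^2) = n + 5*t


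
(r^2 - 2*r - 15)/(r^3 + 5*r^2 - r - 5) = (r^2 - 2*r - 15)/(r^3 + 5*r^2 - r - 5)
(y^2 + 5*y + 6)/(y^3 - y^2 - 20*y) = (y^2 + 5*y + 6)/(y*(y^2 - y - 20))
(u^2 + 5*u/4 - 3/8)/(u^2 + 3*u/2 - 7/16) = 2*(2*u + 3)/(4*u + 7)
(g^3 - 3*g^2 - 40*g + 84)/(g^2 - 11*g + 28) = (g^2 + 4*g - 12)/(g - 4)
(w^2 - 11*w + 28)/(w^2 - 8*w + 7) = (w - 4)/(w - 1)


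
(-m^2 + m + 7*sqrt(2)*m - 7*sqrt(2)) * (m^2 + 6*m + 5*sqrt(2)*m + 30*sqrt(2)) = -m^4 - 5*m^3 + 2*sqrt(2)*m^3 + 10*sqrt(2)*m^2 + 76*m^2 - 12*sqrt(2)*m + 350*m - 420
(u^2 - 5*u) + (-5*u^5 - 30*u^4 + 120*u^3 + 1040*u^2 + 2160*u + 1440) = -5*u^5 - 30*u^4 + 120*u^3 + 1041*u^2 + 2155*u + 1440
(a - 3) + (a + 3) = 2*a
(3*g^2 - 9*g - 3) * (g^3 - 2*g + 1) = 3*g^5 - 9*g^4 - 9*g^3 + 21*g^2 - 3*g - 3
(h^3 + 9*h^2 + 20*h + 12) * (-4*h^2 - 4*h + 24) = -4*h^5 - 40*h^4 - 92*h^3 + 88*h^2 + 432*h + 288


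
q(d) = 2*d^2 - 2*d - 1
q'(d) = 4*d - 2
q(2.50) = 6.50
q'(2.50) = 8.00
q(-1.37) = 5.49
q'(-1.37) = -7.48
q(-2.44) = 15.79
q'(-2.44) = -11.76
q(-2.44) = 15.79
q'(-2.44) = -11.76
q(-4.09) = 40.64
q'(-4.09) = -18.36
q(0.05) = -1.10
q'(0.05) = -1.80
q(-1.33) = 5.20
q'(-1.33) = -7.32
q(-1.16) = 4.01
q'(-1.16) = -6.64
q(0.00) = -1.00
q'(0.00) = -2.00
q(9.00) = 143.00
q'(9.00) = 34.00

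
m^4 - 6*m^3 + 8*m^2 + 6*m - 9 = (m - 3)^2*(m - 1)*(m + 1)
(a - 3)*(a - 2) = a^2 - 5*a + 6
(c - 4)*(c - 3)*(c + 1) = c^3 - 6*c^2 + 5*c + 12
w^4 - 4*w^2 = w^2*(w - 2)*(w + 2)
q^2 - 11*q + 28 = (q - 7)*(q - 4)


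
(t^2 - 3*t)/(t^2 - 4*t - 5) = t*(3 - t)/(-t^2 + 4*t + 5)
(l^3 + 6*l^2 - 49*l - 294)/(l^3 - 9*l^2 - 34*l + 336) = (l + 7)/(l - 8)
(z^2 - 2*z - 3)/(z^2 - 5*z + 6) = (z + 1)/(z - 2)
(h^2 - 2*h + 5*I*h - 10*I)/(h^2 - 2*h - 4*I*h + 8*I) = (h + 5*I)/(h - 4*I)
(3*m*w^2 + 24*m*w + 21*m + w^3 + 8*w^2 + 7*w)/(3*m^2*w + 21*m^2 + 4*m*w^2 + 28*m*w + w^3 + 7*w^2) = (w + 1)/(m + w)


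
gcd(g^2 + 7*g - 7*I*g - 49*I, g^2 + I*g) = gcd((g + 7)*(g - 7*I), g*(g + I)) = 1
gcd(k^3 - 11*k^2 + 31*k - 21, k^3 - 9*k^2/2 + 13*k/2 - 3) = k - 1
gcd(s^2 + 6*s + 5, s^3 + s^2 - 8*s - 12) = 1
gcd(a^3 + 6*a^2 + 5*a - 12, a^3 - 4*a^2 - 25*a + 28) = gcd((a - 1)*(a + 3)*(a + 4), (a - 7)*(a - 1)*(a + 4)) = a^2 + 3*a - 4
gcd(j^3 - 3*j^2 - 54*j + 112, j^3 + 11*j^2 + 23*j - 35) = j + 7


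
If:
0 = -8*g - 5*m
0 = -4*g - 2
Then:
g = -1/2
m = 4/5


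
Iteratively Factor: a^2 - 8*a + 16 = (a - 4)*(a - 4)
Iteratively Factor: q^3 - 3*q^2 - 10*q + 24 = (q + 3)*(q^2 - 6*q + 8) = (q - 4)*(q + 3)*(q - 2)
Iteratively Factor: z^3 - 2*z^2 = (z)*(z^2 - 2*z) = z^2*(z - 2)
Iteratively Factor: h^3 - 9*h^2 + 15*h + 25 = (h - 5)*(h^2 - 4*h - 5) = (h - 5)^2*(h + 1)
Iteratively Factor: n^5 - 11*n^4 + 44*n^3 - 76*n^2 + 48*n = (n - 4)*(n^4 - 7*n^3 + 16*n^2 - 12*n) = (n - 4)*(n - 3)*(n^3 - 4*n^2 + 4*n) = n*(n - 4)*(n - 3)*(n^2 - 4*n + 4) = n*(n - 4)*(n - 3)*(n - 2)*(n - 2)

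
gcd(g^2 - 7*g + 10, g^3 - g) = 1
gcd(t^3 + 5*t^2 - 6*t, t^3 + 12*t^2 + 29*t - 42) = t^2 + 5*t - 6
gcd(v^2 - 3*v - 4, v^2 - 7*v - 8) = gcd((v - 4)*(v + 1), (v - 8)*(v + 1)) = v + 1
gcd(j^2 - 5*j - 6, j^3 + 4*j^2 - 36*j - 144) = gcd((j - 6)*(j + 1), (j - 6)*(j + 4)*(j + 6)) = j - 6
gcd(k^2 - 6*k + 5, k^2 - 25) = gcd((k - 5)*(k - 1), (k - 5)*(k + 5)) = k - 5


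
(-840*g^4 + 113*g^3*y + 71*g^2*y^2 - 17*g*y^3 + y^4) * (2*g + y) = -1680*g^5 - 614*g^4*y + 255*g^3*y^2 + 37*g^2*y^3 - 15*g*y^4 + y^5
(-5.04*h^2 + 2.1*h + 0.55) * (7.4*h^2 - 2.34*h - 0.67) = -37.296*h^4 + 27.3336*h^3 + 2.5328*h^2 - 2.694*h - 0.3685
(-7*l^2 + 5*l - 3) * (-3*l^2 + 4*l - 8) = 21*l^4 - 43*l^3 + 85*l^2 - 52*l + 24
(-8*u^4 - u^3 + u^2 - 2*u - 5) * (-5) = 40*u^4 + 5*u^3 - 5*u^2 + 10*u + 25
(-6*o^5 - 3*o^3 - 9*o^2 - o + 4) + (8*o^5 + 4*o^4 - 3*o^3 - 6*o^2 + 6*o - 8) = 2*o^5 + 4*o^4 - 6*o^3 - 15*o^2 + 5*o - 4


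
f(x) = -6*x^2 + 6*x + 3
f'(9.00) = -102.00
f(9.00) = -429.00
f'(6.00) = -66.00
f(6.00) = -177.00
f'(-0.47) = 11.64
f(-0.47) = -1.15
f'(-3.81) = 51.72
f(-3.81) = -106.96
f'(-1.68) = 26.16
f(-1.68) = -24.01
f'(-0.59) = 13.08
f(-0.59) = -2.63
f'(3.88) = -40.56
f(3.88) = -64.05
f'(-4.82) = 63.84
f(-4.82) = -165.31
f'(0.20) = 3.60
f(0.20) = 3.96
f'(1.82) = -15.84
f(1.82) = -5.95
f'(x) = 6 - 12*x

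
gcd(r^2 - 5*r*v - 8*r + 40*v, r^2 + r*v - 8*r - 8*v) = r - 8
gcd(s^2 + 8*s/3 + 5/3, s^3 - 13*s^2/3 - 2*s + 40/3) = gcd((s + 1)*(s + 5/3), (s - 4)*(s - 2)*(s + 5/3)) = s + 5/3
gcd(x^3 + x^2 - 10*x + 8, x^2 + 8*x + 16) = x + 4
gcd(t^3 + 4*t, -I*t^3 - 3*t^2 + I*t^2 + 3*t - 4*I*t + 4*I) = 1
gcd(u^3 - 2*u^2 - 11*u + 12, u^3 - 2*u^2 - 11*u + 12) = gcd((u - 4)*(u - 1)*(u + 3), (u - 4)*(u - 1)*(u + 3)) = u^3 - 2*u^2 - 11*u + 12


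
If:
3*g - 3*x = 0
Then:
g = x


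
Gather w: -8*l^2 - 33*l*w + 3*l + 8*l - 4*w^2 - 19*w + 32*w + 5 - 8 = -8*l^2 + 11*l - 4*w^2 + w*(13 - 33*l) - 3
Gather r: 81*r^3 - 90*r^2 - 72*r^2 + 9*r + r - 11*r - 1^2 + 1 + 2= 81*r^3 - 162*r^2 - r + 2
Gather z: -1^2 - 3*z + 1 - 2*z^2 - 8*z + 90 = -2*z^2 - 11*z + 90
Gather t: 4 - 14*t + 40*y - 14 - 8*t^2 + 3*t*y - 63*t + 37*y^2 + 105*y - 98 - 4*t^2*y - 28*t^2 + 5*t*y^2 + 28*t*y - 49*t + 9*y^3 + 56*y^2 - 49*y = t^2*(-4*y - 36) + t*(5*y^2 + 31*y - 126) + 9*y^3 + 93*y^2 + 96*y - 108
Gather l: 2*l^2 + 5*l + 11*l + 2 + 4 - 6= 2*l^2 + 16*l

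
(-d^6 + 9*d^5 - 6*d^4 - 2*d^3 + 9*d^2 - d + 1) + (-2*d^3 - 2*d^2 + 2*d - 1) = -d^6 + 9*d^5 - 6*d^4 - 4*d^3 + 7*d^2 + d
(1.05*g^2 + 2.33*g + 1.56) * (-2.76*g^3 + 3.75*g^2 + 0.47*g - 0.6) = -2.898*g^5 - 2.4933*g^4 + 4.9254*g^3 + 6.3151*g^2 - 0.6648*g - 0.936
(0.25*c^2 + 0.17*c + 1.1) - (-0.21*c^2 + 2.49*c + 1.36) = 0.46*c^2 - 2.32*c - 0.26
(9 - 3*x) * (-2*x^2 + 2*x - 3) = 6*x^3 - 24*x^2 + 27*x - 27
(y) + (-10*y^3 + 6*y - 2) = -10*y^3 + 7*y - 2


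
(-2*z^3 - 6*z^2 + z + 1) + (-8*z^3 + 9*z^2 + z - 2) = -10*z^3 + 3*z^2 + 2*z - 1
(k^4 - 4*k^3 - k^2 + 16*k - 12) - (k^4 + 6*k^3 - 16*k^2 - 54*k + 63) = -10*k^3 + 15*k^2 + 70*k - 75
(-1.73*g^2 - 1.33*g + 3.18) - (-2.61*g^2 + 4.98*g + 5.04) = 0.88*g^2 - 6.31*g - 1.86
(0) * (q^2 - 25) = 0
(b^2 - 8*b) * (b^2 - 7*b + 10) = b^4 - 15*b^3 + 66*b^2 - 80*b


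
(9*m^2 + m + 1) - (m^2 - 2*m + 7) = 8*m^2 + 3*m - 6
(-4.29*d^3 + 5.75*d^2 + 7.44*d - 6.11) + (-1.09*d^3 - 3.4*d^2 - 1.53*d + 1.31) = -5.38*d^3 + 2.35*d^2 + 5.91*d - 4.8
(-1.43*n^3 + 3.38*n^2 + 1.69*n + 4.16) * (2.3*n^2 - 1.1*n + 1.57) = -3.289*n^5 + 9.347*n^4 - 2.0761*n^3 + 13.0156*n^2 - 1.9227*n + 6.5312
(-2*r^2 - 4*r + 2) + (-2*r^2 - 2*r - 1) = -4*r^2 - 6*r + 1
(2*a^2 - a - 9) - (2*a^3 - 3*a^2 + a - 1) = -2*a^3 + 5*a^2 - 2*a - 8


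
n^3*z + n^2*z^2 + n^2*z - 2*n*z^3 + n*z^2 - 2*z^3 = (n - z)*(n + 2*z)*(n*z + z)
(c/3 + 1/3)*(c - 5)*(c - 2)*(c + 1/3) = c^4/3 - 17*c^3/9 + c^2/3 + 11*c/3 + 10/9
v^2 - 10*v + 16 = (v - 8)*(v - 2)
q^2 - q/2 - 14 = (q - 4)*(q + 7/2)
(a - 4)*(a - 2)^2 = a^3 - 8*a^2 + 20*a - 16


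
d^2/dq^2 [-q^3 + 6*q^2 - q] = 12 - 6*q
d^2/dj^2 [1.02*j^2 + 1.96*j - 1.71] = 2.04000000000000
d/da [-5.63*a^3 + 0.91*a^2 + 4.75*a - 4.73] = -16.89*a^2 + 1.82*a + 4.75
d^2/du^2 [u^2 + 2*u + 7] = 2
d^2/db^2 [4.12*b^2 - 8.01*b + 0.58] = 8.24000000000000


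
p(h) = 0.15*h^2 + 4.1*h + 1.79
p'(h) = 0.3*h + 4.1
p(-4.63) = -13.98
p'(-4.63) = 2.71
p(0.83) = 5.30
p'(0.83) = 4.35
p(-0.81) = -1.43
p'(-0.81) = 3.86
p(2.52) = 13.07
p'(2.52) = 4.86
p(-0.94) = -1.93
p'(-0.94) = 3.82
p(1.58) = 8.64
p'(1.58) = 4.57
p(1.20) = 6.93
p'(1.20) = 4.46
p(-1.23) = -3.03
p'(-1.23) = 3.73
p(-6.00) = -17.41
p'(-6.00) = 2.30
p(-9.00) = -22.96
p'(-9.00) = 1.40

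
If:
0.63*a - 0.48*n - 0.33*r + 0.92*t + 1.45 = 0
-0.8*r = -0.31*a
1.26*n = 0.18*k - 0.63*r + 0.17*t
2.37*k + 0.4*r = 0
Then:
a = -1.42632481777186*t - 2.41824001676799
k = 0.0932828467319149*t + 0.158154937805502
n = 0.424597189325635*t + 0.491127565792442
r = -0.552700866886596*t - 0.937068006497597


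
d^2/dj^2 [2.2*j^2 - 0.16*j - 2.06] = 4.40000000000000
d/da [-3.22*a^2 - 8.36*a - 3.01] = -6.44*a - 8.36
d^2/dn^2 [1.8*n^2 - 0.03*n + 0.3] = 3.60000000000000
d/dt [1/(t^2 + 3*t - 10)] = (-2*t - 3)/(t^2 + 3*t - 10)^2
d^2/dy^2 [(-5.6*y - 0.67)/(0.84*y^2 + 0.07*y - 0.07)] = (-(1.68*y + 0.07)*(3.36*y + 0.14)*(5.6*y + 0.67) + (28.224*y + 1.9096)*(0.84*y^2 + 0.07*y - 0.07))/(0.84*y^2 + 0.07*y - 0.07)^3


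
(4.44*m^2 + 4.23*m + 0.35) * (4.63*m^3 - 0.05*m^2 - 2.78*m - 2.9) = 20.5572*m^5 + 19.3629*m^4 - 10.9342*m^3 - 24.6529*m^2 - 13.24*m - 1.015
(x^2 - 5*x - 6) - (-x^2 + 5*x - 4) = 2*x^2 - 10*x - 2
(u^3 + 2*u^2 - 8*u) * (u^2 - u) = u^5 + u^4 - 10*u^3 + 8*u^2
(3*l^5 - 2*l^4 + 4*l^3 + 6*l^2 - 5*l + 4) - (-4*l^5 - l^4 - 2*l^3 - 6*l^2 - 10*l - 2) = 7*l^5 - l^4 + 6*l^3 + 12*l^2 + 5*l + 6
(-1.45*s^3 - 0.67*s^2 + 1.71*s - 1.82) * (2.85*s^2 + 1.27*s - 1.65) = -4.1325*s^5 - 3.751*s^4 + 6.4151*s^3 - 1.9098*s^2 - 5.1329*s + 3.003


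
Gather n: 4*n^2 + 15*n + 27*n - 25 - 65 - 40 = 4*n^2 + 42*n - 130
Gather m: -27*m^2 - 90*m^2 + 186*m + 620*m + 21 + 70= -117*m^2 + 806*m + 91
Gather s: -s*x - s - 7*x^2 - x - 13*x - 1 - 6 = s*(-x - 1) - 7*x^2 - 14*x - 7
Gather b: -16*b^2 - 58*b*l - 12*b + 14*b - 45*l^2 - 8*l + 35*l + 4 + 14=-16*b^2 + b*(2 - 58*l) - 45*l^2 + 27*l + 18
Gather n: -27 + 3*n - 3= 3*n - 30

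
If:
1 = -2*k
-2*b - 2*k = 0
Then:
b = 1/2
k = -1/2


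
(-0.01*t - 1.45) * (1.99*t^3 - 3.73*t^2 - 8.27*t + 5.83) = -0.0199*t^4 - 2.8482*t^3 + 5.4912*t^2 + 11.9332*t - 8.4535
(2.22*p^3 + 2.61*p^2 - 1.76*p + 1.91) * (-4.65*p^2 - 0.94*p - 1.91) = -10.323*p^5 - 14.2233*p^4 + 1.4904*p^3 - 12.2122*p^2 + 1.5662*p - 3.6481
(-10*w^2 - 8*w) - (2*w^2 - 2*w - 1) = -12*w^2 - 6*w + 1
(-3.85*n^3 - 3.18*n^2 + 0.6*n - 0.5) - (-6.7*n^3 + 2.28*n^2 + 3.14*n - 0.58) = 2.85*n^3 - 5.46*n^2 - 2.54*n + 0.08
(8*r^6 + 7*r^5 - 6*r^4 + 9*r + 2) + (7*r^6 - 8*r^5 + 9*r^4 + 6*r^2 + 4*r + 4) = 15*r^6 - r^5 + 3*r^4 + 6*r^2 + 13*r + 6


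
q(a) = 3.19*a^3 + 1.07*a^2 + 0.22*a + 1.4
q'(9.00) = 794.65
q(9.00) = 2415.56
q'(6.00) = 357.58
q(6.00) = 730.28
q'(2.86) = 84.62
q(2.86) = 85.41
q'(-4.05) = 148.52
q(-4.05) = -193.85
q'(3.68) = 137.70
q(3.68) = 175.68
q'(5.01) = 251.15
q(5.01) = 430.51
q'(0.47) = 3.34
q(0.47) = 2.07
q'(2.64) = 72.57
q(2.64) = 68.13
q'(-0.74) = 3.88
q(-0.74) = 0.53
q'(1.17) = 15.82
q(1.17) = 8.23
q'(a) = 9.57*a^2 + 2.14*a + 0.22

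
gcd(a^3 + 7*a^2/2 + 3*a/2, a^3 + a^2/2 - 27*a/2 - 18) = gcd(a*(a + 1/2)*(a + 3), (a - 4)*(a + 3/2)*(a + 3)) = a + 3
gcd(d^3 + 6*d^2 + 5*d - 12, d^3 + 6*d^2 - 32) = d + 4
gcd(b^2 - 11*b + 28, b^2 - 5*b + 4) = b - 4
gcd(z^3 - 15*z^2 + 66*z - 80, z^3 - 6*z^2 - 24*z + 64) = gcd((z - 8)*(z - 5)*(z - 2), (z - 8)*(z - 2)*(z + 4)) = z^2 - 10*z + 16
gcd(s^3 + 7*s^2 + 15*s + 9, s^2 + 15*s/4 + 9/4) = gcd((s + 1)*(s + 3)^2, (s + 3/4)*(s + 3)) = s + 3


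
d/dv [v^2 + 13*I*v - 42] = 2*v + 13*I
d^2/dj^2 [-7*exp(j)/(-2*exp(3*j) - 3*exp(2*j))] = 7*(16*exp(2*j) + 18*exp(j) + 9)*exp(-j)/(8*exp(3*j) + 36*exp(2*j) + 54*exp(j) + 27)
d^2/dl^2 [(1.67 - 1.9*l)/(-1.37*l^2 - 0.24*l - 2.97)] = ((3.6638 - 15.618*l)*(1.37*l^2 + 0.24*l + 2.97) + (1.9*l - 1.67)*(2.74*l + 0.24)*(5.48*l + 0.48))/(1.37*l^2 + 0.24*l + 2.97)^3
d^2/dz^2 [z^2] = 2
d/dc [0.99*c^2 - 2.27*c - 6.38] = 1.98*c - 2.27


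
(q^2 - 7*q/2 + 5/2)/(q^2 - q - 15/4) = 2*(q - 1)/(2*q + 3)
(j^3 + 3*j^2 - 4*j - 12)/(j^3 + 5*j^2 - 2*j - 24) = (j + 2)/(j + 4)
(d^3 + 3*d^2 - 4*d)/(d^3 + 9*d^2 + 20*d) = (d - 1)/(d + 5)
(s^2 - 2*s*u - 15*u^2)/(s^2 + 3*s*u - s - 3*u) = (s - 5*u)/(s - 1)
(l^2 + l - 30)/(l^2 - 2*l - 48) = (l - 5)/(l - 8)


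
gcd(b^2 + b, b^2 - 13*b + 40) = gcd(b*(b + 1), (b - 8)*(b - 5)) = 1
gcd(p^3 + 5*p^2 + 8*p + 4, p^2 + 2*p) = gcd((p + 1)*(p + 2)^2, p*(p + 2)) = p + 2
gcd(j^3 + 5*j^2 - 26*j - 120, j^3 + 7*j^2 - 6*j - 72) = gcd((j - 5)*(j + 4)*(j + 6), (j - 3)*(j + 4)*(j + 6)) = j^2 + 10*j + 24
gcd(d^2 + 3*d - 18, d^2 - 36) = d + 6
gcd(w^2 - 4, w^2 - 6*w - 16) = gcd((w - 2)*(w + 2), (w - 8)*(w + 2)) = w + 2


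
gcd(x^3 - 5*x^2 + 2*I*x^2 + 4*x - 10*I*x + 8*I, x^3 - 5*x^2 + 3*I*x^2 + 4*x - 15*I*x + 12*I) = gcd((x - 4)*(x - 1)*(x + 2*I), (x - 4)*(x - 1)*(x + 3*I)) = x^2 - 5*x + 4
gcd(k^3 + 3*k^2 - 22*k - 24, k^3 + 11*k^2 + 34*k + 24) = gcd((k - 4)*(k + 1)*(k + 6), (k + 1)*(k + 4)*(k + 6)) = k^2 + 7*k + 6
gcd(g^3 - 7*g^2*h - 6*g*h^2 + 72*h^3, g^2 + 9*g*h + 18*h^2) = g + 3*h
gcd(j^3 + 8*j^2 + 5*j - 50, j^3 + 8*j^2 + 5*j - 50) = j^3 + 8*j^2 + 5*j - 50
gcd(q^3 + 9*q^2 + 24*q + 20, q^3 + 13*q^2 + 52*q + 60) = q^2 + 7*q + 10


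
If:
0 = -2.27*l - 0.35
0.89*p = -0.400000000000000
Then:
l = -0.15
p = -0.45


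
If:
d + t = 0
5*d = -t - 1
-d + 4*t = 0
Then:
No Solution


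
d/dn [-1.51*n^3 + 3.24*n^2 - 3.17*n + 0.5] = -4.53*n^2 + 6.48*n - 3.17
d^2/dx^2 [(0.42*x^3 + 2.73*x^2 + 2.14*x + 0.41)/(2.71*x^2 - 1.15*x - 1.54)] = (2.8421709430404e-14*x^4 + 53.065394*x^3 + 90.889698*x^2 + 51.896298*x + 9.875694)/(19.902511*x^6 - 25.337145*x^5 - 23.177817*x^4 + 27.275585*x^3 + 13.171158*x^2 - 8.18202*x - 3.652264)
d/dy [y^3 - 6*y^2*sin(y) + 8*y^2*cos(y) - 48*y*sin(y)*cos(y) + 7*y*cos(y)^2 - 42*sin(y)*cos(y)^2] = -8*y^2*sin(y) - 6*y^2*cos(y) + 3*y^2 - 12*y*sin(y) - 7*y*sin(2*y) + 16*y*cos(y) - 48*y*cos(2*y) - 24*sin(2*y) - 21*cos(y)/2 + 7*cos(2*y)/2 - 63*cos(3*y)/2 + 7/2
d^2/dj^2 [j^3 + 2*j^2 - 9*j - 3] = 6*j + 4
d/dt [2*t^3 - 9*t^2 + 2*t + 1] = 6*t^2 - 18*t + 2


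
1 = 1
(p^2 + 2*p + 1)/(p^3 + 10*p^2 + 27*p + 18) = (p + 1)/(p^2 + 9*p + 18)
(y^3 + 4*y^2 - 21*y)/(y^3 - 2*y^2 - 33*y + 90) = y*(y + 7)/(y^2 + y - 30)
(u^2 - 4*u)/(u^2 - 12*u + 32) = u/(u - 8)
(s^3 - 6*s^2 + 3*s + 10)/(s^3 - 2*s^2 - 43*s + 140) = (s^2 - s - 2)/(s^2 + 3*s - 28)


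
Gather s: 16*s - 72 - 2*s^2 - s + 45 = -2*s^2 + 15*s - 27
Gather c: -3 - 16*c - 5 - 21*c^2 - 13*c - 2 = -21*c^2 - 29*c - 10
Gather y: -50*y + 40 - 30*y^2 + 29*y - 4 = -30*y^2 - 21*y + 36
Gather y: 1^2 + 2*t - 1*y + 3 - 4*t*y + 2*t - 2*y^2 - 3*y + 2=4*t - 2*y^2 + y*(-4*t - 4) + 6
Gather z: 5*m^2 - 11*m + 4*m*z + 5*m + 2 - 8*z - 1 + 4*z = 5*m^2 - 6*m + z*(4*m - 4) + 1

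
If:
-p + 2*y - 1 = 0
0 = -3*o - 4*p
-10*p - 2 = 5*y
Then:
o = 12/25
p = -9/25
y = 8/25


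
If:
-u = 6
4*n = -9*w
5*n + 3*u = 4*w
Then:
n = 162/61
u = -6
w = -72/61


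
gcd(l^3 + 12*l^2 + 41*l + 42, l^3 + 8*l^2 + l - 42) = l^2 + 10*l + 21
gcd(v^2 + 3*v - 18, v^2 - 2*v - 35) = 1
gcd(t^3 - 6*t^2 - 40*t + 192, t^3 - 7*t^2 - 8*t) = t - 8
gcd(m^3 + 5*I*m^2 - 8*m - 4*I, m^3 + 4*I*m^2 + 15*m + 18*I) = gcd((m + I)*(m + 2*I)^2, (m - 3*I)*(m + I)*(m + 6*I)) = m + I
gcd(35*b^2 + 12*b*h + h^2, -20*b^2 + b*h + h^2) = 5*b + h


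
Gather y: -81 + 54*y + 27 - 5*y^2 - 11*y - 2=-5*y^2 + 43*y - 56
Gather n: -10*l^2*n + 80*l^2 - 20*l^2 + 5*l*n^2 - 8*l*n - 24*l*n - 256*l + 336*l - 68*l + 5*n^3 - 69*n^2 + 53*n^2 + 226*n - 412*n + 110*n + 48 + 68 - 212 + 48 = 60*l^2 + 12*l + 5*n^3 + n^2*(5*l - 16) + n*(-10*l^2 - 32*l - 76) - 48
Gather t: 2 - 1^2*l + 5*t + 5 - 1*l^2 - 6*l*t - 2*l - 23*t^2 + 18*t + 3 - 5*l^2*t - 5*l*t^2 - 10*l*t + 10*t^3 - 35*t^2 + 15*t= -l^2 - 3*l + 10*t^3 + t^2*(-5*l - 58) + t*(-5*l^2 - 16*l + 38) + 10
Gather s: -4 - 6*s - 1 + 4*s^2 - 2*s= 4*s^2 - 8*s - 5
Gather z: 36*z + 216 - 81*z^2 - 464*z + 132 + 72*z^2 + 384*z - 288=-9*z^2 - 44*z + 60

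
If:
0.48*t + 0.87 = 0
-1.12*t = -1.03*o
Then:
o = -1.97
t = -1.81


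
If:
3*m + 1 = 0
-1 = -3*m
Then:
No Solution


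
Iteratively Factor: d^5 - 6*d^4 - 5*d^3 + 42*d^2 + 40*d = (d + 2)*(d^4 - 8*d^3 + 11*d^2 + 20*d) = (d - 4)*(d + 2)*(d^3 - 4*d^2 - 5*d) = (d - 4)*(d + 1)*(d + 2)*(d^2 - 5*d) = (d - 5)*(d - 4)*(d + 1)*(d + 2)*(d)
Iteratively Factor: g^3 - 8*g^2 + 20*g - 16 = (g - 4)*(g^2 - 4*g + 4) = (g - 4)*(g - 2)*(g - 2)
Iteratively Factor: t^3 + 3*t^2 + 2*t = (t + 1)*(t^2 + 2*t) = (t + 1)*(t + 2)*(t)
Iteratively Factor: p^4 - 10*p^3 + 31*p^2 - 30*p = (p - 5)*(p^3 - 5*p^2 + 6*p) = (p - 5)*(p - 2)*(p^2 - 3*p) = p*(p - 5)*(p - 2)*(p - 3)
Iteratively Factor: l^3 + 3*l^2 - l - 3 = (l - 1)*(l^2 + 4*l + 3) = (l - 1)*(l + 3)*(l + 1)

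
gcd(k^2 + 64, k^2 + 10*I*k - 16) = k + 8*I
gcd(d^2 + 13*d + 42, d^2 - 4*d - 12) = 1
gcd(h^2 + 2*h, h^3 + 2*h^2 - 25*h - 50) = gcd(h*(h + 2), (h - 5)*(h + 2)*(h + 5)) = h + 2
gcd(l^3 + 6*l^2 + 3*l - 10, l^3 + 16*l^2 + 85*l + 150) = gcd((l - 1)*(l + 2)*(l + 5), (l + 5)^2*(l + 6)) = l + 5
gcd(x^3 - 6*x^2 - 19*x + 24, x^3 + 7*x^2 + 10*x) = 1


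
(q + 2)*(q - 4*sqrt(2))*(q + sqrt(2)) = q^3 - 3*sqrt(2)*q^2 + 2*q^2 - 6*sqrt(2)*q - 8*q - 16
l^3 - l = l*(l - 1)*(l + 1)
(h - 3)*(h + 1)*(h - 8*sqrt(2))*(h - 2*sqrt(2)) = h^4 - 10*sqrt(2)*h^3 - 2*h^3 + 20*sqrt(2)*h^2 + 29*h^2 - 64*h + 30*sqrt(2)*h - 96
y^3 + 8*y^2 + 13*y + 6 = (y + 1)^2*(y + 6)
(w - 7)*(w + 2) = w^2 - 5*w - 14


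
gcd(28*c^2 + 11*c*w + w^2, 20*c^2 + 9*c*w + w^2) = 4*c + w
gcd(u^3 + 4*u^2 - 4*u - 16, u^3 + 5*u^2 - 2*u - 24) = u^2 + 2*u - 8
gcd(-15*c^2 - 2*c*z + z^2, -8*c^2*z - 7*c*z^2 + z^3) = 1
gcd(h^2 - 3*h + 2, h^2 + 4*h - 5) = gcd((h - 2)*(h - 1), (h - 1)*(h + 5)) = h - 1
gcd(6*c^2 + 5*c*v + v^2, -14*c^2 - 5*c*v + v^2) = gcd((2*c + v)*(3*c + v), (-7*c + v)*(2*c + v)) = 2*c + v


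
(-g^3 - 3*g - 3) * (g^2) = -g^5 - 3*g^3 - 3*g^2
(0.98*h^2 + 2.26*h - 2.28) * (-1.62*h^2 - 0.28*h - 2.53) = -1.5876*h^4 - 3.9356*h^3 + 0.5814*h^2 - 5.0794*h + 5.7684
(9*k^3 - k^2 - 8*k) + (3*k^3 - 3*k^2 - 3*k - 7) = 12*k^3 - 4*k^2 - 11*k - 7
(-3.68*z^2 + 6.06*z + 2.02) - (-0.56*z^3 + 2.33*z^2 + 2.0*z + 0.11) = 0.56*z^3 - 6.01*z^2 + 4.06*z + 1.91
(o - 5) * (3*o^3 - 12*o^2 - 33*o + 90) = 3*o^4 - 27*o^3 + 27*o^2 + 255*o - 450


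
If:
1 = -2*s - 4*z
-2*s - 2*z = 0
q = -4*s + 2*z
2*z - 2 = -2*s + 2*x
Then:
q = -3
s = 1/2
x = -1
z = -1/2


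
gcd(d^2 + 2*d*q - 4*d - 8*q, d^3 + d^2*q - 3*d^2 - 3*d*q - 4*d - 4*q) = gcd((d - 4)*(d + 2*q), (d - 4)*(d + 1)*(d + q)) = d - 4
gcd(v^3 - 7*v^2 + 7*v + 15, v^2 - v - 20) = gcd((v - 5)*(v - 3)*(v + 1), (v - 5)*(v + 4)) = v - 5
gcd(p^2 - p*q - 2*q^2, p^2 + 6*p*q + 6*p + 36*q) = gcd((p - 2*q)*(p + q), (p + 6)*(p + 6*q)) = 1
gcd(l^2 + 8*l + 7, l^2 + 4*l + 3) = l + 1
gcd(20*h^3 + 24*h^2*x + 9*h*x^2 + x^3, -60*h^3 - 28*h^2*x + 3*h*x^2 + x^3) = 2*h + x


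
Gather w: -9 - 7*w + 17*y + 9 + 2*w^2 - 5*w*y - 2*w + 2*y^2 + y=2*w^2 + w*(-5*y - 9) + 2*y^2 + 18*y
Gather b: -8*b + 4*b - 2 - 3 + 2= -4*b - 3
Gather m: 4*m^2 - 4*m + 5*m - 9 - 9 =4*m^2 + m - 18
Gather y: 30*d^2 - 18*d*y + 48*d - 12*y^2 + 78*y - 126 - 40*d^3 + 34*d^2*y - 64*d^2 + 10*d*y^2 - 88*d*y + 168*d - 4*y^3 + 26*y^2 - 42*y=-40*d^3 - 34*d^2 + 216*d - 4*y^3 + y^2*(10*d + 14) + y*(34*d^2 - 106*d + 36) - 126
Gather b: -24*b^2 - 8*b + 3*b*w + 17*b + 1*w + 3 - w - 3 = -24*b^2 + b*(3*w + 9)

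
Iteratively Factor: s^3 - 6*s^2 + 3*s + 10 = (s - 5)*(s^2 - s - 2) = (s - 5)*(s - 2)*(s + 1)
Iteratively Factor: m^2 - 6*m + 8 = (m - 4)*(m - 2)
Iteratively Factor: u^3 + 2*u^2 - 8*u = (u)*(u^2 + 2*u - 8) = u*(u + 4)*(u - 2)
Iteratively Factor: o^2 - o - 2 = (o - 2)*(o + 1)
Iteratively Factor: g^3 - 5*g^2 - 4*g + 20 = (g - 5)*(g^2 - 4) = (g - 5)*(g - 2)*(g + 2)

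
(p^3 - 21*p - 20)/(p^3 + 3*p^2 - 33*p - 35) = (p + 4)/(p + 7)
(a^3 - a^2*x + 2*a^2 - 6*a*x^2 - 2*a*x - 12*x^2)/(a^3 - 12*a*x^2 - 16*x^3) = (-a^2 + 3*a*x - 2*a + 6*x)/(-a^2 + 2*a*x + 8*x^2)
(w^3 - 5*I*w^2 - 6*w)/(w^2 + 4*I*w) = (w^2 - 5*I*w - 6)/(w + 4*I)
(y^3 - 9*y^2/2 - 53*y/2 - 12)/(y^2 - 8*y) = y + 7/2 + 3/(2*y)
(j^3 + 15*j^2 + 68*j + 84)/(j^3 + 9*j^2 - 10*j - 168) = (j + 2)/(j - 4)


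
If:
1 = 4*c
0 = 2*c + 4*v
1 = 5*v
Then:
No Solution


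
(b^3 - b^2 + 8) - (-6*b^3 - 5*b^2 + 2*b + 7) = 7*b^3 + 4*b^2 - 2*b + 1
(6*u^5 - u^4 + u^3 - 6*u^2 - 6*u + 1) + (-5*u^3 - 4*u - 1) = 6*u^5 - u^4 - 4*u^3 - 6*u^2 - 10*u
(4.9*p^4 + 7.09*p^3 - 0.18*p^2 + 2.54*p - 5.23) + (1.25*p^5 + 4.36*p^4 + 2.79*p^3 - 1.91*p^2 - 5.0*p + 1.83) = 1.25*p^5 + 9.26*p^4 + 9.88*p^3 - 2.09*p^2 - 2.46*p - 3.4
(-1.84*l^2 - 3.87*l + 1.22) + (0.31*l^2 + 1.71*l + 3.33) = -1.53*l^2 - 2.16*l + 4.55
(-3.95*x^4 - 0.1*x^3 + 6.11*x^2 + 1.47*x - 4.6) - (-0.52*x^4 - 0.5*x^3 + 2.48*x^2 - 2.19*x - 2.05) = -3.43*x^4 + 0.4*x^3 + 3.63*x^2 + 3.66*x - 2.55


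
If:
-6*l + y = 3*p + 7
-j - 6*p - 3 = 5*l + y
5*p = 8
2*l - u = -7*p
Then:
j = -11*y/6 - 83/30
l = y/6 - 59/30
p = 8/5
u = y/3 + 109/15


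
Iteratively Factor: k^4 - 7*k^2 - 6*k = (k + 1)*(k^3 - k^2 - 6*k) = k*(k + 1)*(k^2 - k - 6) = k*(k - 3)*(k + 1)*(k + 2)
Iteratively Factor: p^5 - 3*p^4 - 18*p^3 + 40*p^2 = (p + 4)*(p^4 - 7*p^3 + 10*p^2) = p*(p + 4)*(p^3 - 7*p^2 + 10*p) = p*(p - 5)*(p + 4)*(p^2 - 2*p) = p^2*(p - 5)*(p + 4)*(p - 2)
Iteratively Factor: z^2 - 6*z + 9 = (z - 3)*(z - 3)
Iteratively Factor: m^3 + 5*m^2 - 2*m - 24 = (m + 4)*(m^2 + m - 6) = (m + 3)*(m + 4)*(m - 2)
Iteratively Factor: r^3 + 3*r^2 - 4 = (r + 2)*(r^2 + r - 2) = (r - 1)*(r + 2)*(r + 2)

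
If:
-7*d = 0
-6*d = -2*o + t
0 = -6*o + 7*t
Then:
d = 0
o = 0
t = 0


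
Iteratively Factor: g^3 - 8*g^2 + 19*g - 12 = (g - 3)*(g^2 - 5*g + 4) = (g - 4)*(g - 3)*(g - 1)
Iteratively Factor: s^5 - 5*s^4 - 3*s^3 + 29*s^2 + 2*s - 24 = (s - 3)*(s^4 - 2*s^3 - 9*s^2 + 2*s + 8) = (s - 3)*(s + 2)*(s^3 - 4*s^2 - s + 4) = (s - 4)*(s - 3)*(s + 2)*(s^2 - 1) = (s - 4)*(s - 3)*(s + 1)*(s + 2)*(s - 1)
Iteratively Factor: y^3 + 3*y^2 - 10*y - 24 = (y + 2)*(y^2 + y - 12) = (y + 2)*(y + 4)*(y - 3)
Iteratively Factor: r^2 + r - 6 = (r + 3)*(r - 2)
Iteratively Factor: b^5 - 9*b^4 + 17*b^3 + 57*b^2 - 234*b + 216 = (b - 2)*(b^4 - 7*b^3 + 3*b^2 + 63*b - 108) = (b - 4)*(b - 2)*(b^3 - 3*b^2 - 9*b + 27) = (b - 4)*(b - 3)*(b - 2)*(b^2 - 9) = (b - 4)*(b - 3)*(b - 2)*(b + 3)*(b - 3)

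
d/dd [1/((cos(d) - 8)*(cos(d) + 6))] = 2*(cos(d) - 1)*sin(d)/((cos(d) - 8)^2*(cos(d) + 6)^2)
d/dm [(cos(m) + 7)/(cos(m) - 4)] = 11*sin(m)/(cos(m) - 4)^2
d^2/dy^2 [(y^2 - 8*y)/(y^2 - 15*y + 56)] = 14/(y^3 - 21*y^2 + 147*y - 343)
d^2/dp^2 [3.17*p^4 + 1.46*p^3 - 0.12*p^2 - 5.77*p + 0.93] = 38.04*p^2 + 8.76*p - 0.24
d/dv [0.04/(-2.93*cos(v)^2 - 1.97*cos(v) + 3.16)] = -(0.2344*cos(v) + 0.0788)*sin(v)/(2.93*cos(v)^2 + 1.97*cos(v) - 3.16)^2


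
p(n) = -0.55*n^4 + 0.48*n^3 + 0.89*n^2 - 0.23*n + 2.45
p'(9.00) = -1471.37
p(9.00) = -3186.16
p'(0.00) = -0.23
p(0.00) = 2.45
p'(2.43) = -18.97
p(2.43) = -5.14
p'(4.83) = -205.93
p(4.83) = -223.14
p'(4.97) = -225.89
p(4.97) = -253.36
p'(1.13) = 0.45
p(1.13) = 3.12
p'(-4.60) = 236.19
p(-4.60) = -270.64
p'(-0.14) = -0.44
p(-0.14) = 2.50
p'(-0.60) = -0.30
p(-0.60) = 2.73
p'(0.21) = 0.19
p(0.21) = 2.44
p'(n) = -2.2*n^3 + 1.44*n^2 + 1.78*n - 0.23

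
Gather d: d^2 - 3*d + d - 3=d^2 - 2*d - 3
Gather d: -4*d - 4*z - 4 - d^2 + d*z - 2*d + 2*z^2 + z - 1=-d^2 + d*(z - 6) + 2*z^2 - 3*z - 5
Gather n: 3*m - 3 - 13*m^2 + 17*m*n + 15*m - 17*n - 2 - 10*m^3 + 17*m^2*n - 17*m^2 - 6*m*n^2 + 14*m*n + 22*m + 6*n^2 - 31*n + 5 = -10*m^3 - 30*m^2 + 40*m + n^2*(6 - 6*m) + n*(17*m^2 + 31*m - 48)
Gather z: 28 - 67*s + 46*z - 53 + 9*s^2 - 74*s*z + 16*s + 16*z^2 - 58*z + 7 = 9*s^2 - 51*s + 16*z^2 + z*(-74*s - 12) - 18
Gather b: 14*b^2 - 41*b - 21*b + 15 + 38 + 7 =14*b^2 - 62*b + 60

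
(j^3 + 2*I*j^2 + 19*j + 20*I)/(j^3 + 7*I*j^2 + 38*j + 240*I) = (j^2 - 3*I*j + 4)/(j^2 + 2*I*j + 48)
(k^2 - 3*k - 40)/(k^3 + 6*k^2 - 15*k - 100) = (k - 8)/(k^2 + k - 20)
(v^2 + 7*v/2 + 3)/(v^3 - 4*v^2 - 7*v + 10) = (v + 3/2)/(v^2 - 6*v + 5)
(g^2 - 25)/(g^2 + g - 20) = (g - 5)/(g - 4)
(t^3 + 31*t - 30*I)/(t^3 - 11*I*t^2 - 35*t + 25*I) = (t + 6*I)/(t - 5*I)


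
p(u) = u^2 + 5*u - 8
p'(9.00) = 23.00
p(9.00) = 118.00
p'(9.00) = 23.00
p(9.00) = 118.00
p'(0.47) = 5.94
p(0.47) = -5.43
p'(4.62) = 14.24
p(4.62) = 36.44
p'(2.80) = 10.60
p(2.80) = 13.84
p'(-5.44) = -5.88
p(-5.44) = -5.61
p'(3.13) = 11.26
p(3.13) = 17.45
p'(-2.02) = 0.96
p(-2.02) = -14.02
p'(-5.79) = -6.58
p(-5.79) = -3.43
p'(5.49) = 15.98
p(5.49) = 49.59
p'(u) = 2*u + 5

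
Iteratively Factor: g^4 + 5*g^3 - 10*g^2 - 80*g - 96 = (g + 3)*(g^3 + 2*g^2 - 16*g - 32) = (g + 3)*(g + 4)*(g^2 - 2*g - 8) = (g - 4)*(g + 3)*(g + 4)*(g + 2)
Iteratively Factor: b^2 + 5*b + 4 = (b + 4)*(b + 1)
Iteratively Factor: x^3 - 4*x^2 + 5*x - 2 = (x - 1)*(x^2 - 3*x + 2) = (x - 1)^2*(x - 2)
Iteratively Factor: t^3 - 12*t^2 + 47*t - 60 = (t - 3)*(t^2 - 9*t + 20) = (t - 4)*(t - 3)*(t - 5)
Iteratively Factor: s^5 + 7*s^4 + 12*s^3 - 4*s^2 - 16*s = (s + 2)*(s^4 + 5*s^3 + 2*s^2 - 8*s) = (s + 2)^2*(s^3 + 3*s^2 - 4*s) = (s - 1)*(s + 2)^2*(s^2 + 4*s) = s*(s - 1)*(s + 2)^2*(s + 4)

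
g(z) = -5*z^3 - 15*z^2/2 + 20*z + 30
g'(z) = -15*z^2 - 15*z + 20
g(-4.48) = 239.45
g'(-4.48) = -213.86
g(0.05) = 30.98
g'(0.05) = 19.21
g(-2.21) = 3.14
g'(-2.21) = -20.11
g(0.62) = 38.33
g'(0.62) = 4.93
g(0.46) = 37.13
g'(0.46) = 9.93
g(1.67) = 19.20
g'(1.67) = -46.88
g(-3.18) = 51.34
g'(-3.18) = -83.99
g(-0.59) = 16.62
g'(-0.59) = 23.63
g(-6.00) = 720.00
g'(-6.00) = -430.00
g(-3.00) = 37.50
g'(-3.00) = -70.00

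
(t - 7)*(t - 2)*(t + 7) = t^3 - 2*t^2 - 49*t + 98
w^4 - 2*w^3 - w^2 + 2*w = w*(w - 2)*(w - 1)*(w + 1)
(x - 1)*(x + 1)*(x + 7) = x^3 + 7*x^2 - x - 7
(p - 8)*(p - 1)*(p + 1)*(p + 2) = p^4 - 6*p^3 - 17*p^2 + 6*p + 16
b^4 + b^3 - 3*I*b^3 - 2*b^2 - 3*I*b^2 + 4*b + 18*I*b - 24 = (b - 2)*(b + 3)*(b - 4*I)*(b + I)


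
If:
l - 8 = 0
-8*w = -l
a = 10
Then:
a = 10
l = 8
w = 1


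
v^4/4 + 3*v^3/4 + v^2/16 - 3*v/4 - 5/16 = (v/4 + 1/4)*(v - 1)*(v + 1/2)*(v + 5/2)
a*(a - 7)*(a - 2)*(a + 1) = a^4 - 8*a^3 + 5*a^2 + 14*a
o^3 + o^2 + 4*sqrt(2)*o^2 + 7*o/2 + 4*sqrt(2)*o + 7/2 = (o + 1)*(o + sqrt(2)/2)*(o + 7*sqrt(2)/2)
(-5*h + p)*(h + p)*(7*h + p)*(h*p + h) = -35*h^4*p - 35*h^4 - 33*h^3*p^2 - 33*h^3*p + 3*h^2*p^3 + 3*h^2*p^2 + h*p^4 + h*p^3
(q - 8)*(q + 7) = q^2 - q - 56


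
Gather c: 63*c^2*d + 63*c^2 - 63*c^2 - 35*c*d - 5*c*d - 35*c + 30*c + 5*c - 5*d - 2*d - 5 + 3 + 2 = 63*c^2*d - 40*c*d - 7*d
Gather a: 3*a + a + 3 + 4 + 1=4*a + 8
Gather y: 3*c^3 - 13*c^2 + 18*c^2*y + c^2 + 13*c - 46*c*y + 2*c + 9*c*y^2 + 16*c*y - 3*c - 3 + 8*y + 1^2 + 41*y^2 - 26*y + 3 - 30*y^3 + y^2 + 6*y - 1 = 3*c^3 - 12*c^2 + 12*c - 30*y^3 + y^2*(9*c + 42) + y*(18*c^2 - 30*c - 12)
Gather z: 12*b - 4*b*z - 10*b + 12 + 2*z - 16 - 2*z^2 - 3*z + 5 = 2*b - 2*z^2 + z*(-4*b - 1) + 1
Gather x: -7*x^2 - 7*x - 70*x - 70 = -7*x^2 - 77*x - 70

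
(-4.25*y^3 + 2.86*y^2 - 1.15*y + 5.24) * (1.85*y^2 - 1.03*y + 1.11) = -7.8625*y^5 + 9.6685*y^4 - 9.7908*y^3 + 14.0531*y^2 - 6.6737*y + 5.8164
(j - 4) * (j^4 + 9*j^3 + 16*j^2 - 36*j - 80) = j^5 + 5*j^4 - 20*j^3 - 100*j^2 + 64*j + 320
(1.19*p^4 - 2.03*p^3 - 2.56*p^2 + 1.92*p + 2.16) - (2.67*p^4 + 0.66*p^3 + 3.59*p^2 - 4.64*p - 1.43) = -1.48*p^4 - 2.69*p^3 - 6.15*p^2 + 6.56*p + 3.59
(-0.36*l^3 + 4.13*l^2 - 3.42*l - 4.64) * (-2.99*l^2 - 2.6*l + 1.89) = 1.0764*l^5 - 11.4127*l^4 - 1.1926*l^3 + 30.5713*l^2 + 5.6002*l - 8.7696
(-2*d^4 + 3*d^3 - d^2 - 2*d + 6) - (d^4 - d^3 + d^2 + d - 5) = -3*d^4 + 4*d^3 - 2*d^2 - 3*d + 11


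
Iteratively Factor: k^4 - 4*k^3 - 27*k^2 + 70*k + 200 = (k + 4)*(k^3 - 8*k^2 + 5*k + 50) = (k - 5)*(k + 4)*(k^2 - 3*k - 10) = (k - 5)*(k + 2)*(k + 4)*(k - 5)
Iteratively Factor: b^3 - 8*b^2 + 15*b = (b - 5)*(b^2 - 3*b) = (b - 5)*(b - 3)*(b)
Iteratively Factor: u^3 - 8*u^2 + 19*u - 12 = (u - 1)*(u^2 - 7*u + 12) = (u - 4)*(u - 1)*(u - 3)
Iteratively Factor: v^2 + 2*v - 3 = (v + 3)*(v - 1)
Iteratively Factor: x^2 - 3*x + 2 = (x - 1)*(x - 2)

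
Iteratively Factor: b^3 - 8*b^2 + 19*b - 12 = (b - 4)*(b^2 - 4*b + 3) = (b - 4)*(b - 1)*(b - 3)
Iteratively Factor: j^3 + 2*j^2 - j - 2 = (j + 2)*(j^2 - 1) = (j + 1)*(j + 2)*(j - 1)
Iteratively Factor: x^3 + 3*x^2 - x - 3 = (x + 1)*(x^2 + 2*x - 3) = (x + 1)*(x + 3)*(x - 1)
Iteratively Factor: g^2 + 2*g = (g)*(g + 2)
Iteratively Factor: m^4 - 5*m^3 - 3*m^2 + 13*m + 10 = (m + 1)*(m^3 - 6*m^2 + 3*m + 10) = (m - 5)*(m + 1)*(m^2 - m - 2) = (m - 5)*(m - 2)*(m + 1)*(m + 1)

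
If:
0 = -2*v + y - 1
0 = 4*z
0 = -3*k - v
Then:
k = 1/6 - y/6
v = y/2 - 1/2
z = 0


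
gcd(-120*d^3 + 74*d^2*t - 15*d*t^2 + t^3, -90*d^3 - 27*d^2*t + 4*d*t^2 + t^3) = -5*d + t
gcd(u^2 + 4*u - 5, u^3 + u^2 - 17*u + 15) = u^2 + 4*u - 5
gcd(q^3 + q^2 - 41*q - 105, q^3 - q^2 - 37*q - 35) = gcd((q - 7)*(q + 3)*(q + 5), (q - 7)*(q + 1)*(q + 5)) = q^2 - 2*q - 35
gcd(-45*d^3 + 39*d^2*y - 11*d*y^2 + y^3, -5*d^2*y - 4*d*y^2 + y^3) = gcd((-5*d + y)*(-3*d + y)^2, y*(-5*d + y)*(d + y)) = -5*d + y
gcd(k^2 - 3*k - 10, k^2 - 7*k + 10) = k - 5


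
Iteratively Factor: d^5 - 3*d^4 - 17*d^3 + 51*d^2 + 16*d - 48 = (d - 1)*(d^4 - 2*d^3 - 19*d^2 + 32*d + 48) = (d - 1)*(d + 4)*(d^3 - 6*d^2 + 5*d + 12) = (d - 1)*(d + 1)*(d + 4)*(d^2 - 7*d + 12) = (d - 3)*(d - 1)*(d + 1)*(d + 4)*(d - 4)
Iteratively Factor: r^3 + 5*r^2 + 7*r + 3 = (r + 1)*(r^2 + 4*r + 3) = (r + 1)*(r + 3)*(r + 1)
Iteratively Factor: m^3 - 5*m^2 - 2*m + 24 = (m + 2)*(m^2 - 7*m + 12) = (m - 3)*(m + 2)*(m - 4)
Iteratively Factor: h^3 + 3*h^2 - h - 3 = (h - 1)*(h^2 + 4*h + 3) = (h - 1)*(h + 3)*(h + 1)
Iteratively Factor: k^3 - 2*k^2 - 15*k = (k + 3)*(k^2 - 5*k) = (k - 5)*(k + 3)*(k)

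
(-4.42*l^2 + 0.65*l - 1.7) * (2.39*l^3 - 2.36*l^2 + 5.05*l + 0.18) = -10.5638*l^5 + 11.9847*l^4 - 27.918*l^3 + 6.4989*l^2 - 8.468*l - 0.306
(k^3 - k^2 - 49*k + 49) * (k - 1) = k^4 - 2*k^3 - 48*k^2 + 98*k - 49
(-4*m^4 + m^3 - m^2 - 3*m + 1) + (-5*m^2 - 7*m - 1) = -4*m^4 + m^3 - 6*m^2 - 10*m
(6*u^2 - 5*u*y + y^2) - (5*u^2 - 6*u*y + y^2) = u^2 + u*y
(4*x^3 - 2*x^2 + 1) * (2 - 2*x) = -8*x^4 + 12*x^3 - 4*x^2 - 2*x + 2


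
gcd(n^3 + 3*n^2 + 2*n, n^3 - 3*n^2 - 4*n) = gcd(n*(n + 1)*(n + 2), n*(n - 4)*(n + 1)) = n^2 + n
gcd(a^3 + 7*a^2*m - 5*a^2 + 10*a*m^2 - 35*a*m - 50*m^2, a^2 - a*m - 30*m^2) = a + 5*m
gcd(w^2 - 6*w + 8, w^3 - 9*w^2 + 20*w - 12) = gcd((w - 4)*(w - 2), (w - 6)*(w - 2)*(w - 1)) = w - 2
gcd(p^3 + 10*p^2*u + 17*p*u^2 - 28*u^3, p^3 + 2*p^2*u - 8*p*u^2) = p + 4*u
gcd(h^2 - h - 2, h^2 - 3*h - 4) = h + 1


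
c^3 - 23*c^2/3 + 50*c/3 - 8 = (c - 4)*(c - 3)*(c - 2/3)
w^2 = w^2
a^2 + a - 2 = (a - 1)*(a + 2)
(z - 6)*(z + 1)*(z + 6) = z^3 + z^2 - 36*z - 36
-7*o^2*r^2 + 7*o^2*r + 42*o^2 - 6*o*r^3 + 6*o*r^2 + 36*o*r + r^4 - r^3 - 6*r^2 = (-7*o + r)*(o + r)*(r - 3)*(r + 2)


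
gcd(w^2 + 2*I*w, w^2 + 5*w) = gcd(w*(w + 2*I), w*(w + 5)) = w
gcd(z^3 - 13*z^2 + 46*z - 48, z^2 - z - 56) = z - 8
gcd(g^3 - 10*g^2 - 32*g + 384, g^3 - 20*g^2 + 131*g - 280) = g - 8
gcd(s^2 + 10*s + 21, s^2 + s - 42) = s + 7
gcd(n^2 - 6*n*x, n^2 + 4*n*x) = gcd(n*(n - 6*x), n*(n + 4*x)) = n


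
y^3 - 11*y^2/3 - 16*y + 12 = (y - 6)*(y - 2/3)*(y + 3)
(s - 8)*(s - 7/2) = s^2 - 23*s/2 + 28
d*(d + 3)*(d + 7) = d^3 + 10*d^2 + 21*d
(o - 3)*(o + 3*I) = o^2 - 3*o + 3*I*o - 9*I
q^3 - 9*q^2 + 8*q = q*(q - 8)*(q - 1)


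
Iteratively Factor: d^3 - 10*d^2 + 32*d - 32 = (d - 2)*(d^2 - 8*d + 16) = (d - 4)*(d - 2)*(d - 4)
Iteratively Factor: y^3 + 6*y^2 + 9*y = (y)*(y^2 + 6*y + 9) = y*(y + 3)*(y + 3)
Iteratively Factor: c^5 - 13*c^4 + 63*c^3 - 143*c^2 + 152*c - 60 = (c - 5)*(c^4 - 8*c^3 + 23*c^2 - 28*c + 12) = (c - 5)*(c - 2)*(c^3 - 6*c^2 + 11*c - 6) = (c - 5)*(c - 2)*(c - 1)*(c^2 - 5*c + 6) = (c - 5)*(c - 2)^2*(c - 1)*(c - 3)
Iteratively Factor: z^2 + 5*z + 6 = (z + 2)*(z + 3)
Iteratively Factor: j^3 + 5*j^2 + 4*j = (j + 4)*(j^2 + j) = j*(j + 4)*(j + 1)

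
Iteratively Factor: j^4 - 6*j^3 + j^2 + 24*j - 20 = (j - 2)*(j^3 - 4*j^2 - 7*j + 10) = (j - 2)*(j + 2)*(j^2 - 6*j + 5) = (j - 2)*(j - 1)*(j + 2)*(j - 5)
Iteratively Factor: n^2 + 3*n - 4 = (n + 4)*(n - 1)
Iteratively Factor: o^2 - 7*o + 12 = (o - 3)*(o - 4)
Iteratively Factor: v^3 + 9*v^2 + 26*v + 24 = (v + 4)*(v^2 + 5*v + 6) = (v + 2)*(v + 4)*(v + 3)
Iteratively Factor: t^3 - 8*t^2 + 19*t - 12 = (t - 3)*(t^2 - 5*t + 4) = (t - 3)*(t - 1)*(t - 4)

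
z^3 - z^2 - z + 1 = (z - 1)^2*(z + 1)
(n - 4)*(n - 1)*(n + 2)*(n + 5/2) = n^4 - n^3/2 - 27*n^2/2 - 7*n + 20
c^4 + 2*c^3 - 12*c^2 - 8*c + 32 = (c - 2)^2*(c + 2)*(c + 4)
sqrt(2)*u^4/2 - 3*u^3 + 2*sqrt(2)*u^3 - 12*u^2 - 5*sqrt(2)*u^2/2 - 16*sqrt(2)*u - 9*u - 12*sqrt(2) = (u/2 + sqrt(2)/2)*(u + 3)*(u - 4*sqrt(2))*(sqrt(2)*u + sqrt(2))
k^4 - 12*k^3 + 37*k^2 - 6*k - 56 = (k - 7)*(k - 4)*(k - 2)*(k + 1)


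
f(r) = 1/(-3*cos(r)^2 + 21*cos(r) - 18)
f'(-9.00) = -0.00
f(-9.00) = -0.03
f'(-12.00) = 1.47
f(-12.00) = -0.41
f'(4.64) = -0.06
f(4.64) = -0.05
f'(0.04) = 4166.67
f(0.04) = -83.33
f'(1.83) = 0.04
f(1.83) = -0.04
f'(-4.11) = 0.02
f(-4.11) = -0.03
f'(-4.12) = 0.02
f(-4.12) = -0.03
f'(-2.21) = -0.02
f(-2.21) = -0.03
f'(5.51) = -0.57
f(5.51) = -0.22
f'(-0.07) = -777.45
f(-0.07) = -27.21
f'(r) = (-6*sin(r)*cos(r) + 21*sin(r))/(-3*cos(r)^2 + 21*cos(r) - 18)^2 = (7 - 2*cos(r))*sin(r)/(3*(cos(r)^2 - 7*cos(r) + 6)^2)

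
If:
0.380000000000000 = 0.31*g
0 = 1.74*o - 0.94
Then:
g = 1.23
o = 0.54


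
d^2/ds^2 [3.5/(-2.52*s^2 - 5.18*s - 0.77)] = (44.4528*s^2 + 91.3752*s - 3.5*(5.04*s + 5.18)*(10.08*s + 10.36) + 13.5828)/(2.52*s^2 + 5.18*s + 0.77)^3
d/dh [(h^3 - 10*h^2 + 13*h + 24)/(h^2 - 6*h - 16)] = (h^2 + 4*h - 1)/(h^2 + 4*h + 4)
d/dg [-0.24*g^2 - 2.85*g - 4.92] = -0.48*g - 2.85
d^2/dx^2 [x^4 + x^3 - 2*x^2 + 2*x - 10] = 12*x^2 + 6*x - 4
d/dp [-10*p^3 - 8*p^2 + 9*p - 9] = -30*p^2 - 16*p + 9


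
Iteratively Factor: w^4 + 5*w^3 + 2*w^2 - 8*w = (w)*(w^3 + 5*w^2 + 2*w - 8) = w*(w + 4)*(w^2 + w - 2) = w*(w - 1)*(w + 4)*(w + 2)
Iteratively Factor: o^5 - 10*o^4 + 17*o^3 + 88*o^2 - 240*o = (o)*(o^4 - 10*o^3 + 17*o^2 + 88*o - 240) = o*(o - 5)*(o^3 - 5*o^2 - 8*o + 48) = o*(o - 5)*(o + 3)*(o^2 - 8*o + 16) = o*(o - 5)*(o - 4)*(o + 3)*(o - 4)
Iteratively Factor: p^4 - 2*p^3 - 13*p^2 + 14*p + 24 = (p + 3)*(p^3 - 5*p^2 + 2*p + 8) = (p - 2)*(p + 3)*(p^2 - 3*p - 4) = (p - 4)*(p - 2)*(p + 3)*(p + 1)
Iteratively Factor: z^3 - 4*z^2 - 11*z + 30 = (z - 2)*(z^2 - 2*z - 15) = (z - 5)*(z - 2)*(z + 3)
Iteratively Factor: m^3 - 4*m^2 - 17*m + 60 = (m + 4)*(m^2 - 8*m + 15) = (m - 5)*(m + 4)*(m - 3)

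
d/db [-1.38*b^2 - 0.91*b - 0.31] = -2.76*b - 0.91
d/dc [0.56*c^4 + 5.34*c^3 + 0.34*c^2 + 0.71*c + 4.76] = 2.24*c^3 + 16.02*c^2 + 0.68*c + 0.71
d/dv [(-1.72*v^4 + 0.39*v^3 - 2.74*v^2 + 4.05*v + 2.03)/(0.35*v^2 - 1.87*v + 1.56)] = (-1.204*v^5 + 9.7857*v^4 - 12.1914*v^3 + 5.5315*v^2 - 9.9698*v + 10.1141)/(0.1225*v^4 - 1.309*v^3 + 4.5889*v^2 - 5.8344*v + 2.4336)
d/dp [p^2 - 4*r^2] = 2*p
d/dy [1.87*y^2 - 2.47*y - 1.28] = 3.74*y - 2.47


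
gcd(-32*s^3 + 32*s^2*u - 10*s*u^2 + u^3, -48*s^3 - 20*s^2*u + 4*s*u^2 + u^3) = 4*s - u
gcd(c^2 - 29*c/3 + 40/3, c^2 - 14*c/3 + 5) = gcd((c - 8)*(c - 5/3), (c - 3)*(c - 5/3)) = c - 5/3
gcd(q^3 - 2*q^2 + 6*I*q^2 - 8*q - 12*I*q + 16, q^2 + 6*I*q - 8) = q^2 + 6*I*q - 8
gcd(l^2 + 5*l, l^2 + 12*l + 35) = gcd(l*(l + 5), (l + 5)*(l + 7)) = l + 5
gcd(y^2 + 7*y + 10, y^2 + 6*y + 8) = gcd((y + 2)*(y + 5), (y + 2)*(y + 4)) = y + 2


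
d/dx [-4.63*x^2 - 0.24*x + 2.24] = -9.26*x - 0.24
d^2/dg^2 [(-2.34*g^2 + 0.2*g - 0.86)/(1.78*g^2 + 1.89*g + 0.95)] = (17.011816*g^3 + 7.392696*g^2 - 19.388472*g - 8.177392)/(5.639752*g^6 + 17.964828*g^5 + 28.104954*g^4 + 25.927209*g^3 + 14.999835*g^2 + 5.117175*g + 0.857375)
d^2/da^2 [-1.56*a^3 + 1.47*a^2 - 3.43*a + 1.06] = 2.94 - 9.36*a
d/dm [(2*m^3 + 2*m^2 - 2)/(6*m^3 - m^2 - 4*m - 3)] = 2*(-7*m^4 - 8*m^3 + 5*m^2 - 8*m - 4)/(36*m^6 - 12*m^5 - 47*m^4 - 28*m^3 + 22*m^2 + 24*m + 9)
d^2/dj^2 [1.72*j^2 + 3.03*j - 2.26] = 3.44000000000000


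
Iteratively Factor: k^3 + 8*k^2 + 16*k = (k)*(k^2 + 8*k + 16) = k*(k + 4)*(k + 4)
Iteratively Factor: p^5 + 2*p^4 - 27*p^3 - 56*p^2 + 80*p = (p + 4)*(p^4 - 2*p^3 - 19*p^2 + 20*p) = (p - 5)*(p + 4)*(p^3 + 3*p^2 - 4*p) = (p - 5)*(p - 1)*(p + 4)*(p^2 + 4*p) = (p - 5)*(p - 1)*(p + 4)^2*(p)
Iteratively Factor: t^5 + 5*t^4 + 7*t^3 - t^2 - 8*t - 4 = (t + 2)*(t^4 + 3*t^3 + t^2 - 3*t - 2) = (t + 1)*(t + 2)*(t^3 + 2*t^2 - t - 2) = (t + 1)*(t + 2)^2*(t^2 - 1) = (t + 1)^2*(t + 2)^2*(t - 1)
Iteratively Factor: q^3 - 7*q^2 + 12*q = (q)*(q^2 - 7*q + 12) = q*(q - 3)*(q - 4)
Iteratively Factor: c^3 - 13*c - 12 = (c + 1)*(c^2 - c - 12) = (c + 1)*(c + 3)*(c - 4)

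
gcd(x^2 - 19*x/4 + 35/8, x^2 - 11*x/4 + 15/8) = x - 5/4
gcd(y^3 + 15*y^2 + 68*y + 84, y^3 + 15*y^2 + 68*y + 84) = y^3 + 15*y^2 + 68*y + 84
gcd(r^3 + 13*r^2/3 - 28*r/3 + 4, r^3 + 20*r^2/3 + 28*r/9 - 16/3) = r^2 + 16*r/3 - 4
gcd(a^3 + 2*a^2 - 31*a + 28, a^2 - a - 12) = a - 4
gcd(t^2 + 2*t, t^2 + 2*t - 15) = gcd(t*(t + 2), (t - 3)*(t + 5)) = 1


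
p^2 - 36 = (p - 6)*(p + 6)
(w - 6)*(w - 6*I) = w^2 - 6*w - 6*I*w + 36*I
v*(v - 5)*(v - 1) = v^3 - 6*v^2 + 5*v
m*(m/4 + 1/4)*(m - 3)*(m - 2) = m^4/4 - m^3 + m^2/4 + 3*m/2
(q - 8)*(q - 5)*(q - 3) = q^3 - 16*q^2 + 79*q - 120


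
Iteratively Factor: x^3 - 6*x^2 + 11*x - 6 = (x - 1)*(x^2 - 5*x + 6) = (x - 2)*(x - 1)*(x - 3)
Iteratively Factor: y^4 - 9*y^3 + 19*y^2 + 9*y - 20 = (y - 1)*(y^3 - 8*y^2 + 11*y + 20) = (y - 1)*(y + 1)*(y^2 - 9*y + 20) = (y - 5)*(y - 1)*(y + 1)*(y - 4)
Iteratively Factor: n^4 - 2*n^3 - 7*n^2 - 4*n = (n + 1)*(n^3 - 3*n^2 - 4*n) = (n - 4)*(n + 1)*(n^2 + n) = (n - 4)*(n + 1)^2*(n)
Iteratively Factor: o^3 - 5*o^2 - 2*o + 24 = (o - 4)*(o^2 - o - 6) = (o - 4)*(o - 3)*(o + 2)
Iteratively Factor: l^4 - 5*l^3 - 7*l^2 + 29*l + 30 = (l + 1)*(l^3 - 6*l^2 - l + 30) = (l + 1)*(l + 2)*(l^2 - 8*l + 15) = (l - 3)*(l + 1)*(l + 2)*(l - 5)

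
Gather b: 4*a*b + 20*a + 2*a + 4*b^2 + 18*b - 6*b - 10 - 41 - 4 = 22*a + 4*b^2 + b*(4*a + 12) - 55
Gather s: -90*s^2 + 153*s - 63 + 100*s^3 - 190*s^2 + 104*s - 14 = 100*s^3 - 280*s^2 + 257*s - 77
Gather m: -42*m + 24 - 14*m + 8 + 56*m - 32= 0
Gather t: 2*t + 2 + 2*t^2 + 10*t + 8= 2*t^2 + 12*t + 10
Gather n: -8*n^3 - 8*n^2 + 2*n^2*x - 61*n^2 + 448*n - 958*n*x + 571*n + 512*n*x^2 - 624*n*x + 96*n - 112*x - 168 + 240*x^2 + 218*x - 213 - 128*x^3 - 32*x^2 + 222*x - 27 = -8*n^3 + n^2*(2*x - 69) + n*(512*x^2 - 1582*x + 1115) - 128*x^3 + 208*x^2 + 328*x - 408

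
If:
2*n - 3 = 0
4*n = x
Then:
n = 3/2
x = 6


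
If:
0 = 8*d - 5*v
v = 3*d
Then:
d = 0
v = 0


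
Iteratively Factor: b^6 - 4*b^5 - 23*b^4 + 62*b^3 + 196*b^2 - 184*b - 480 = (b - 5)*(b^5 + b^4 - 18*b^3 - 28*b^2 + 56*b + 96) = (b - 5)*(b - 4)*(b^4 + 5*b^3 + 2*b^2 - 20*b - 24) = (b - 5)*(b - 4)*(b + 2)*(b^3 + 3*b^2 - 4*b - 12) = (b - 5)*(b - 4)*(b + 2)*(b + 3)*(b^2 - 4) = (b - 5)*(b - 4)*(b - 2)*(b + 2)*(b + 3)*(b + 2)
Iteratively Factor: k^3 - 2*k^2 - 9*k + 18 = (k - 3)*(k^2 + k - 6) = (k - 3)*(k - 2)*(k + 3)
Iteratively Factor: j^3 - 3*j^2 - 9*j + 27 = (j - 3)*(j^2 - 9) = (j - 3)^2*(j + 3)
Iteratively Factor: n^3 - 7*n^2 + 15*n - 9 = (n - 3)*(n^2 - 4*n + 3) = (n - 3)*(n - 1)*(n - 3)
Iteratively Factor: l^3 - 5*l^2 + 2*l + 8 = (l - 4)*(l^2 - l - 2) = (l - 4)*(l + 1)*(l - 2)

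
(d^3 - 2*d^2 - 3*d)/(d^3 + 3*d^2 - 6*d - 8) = d*(d - 3)/(d^2 + 2*d - 8)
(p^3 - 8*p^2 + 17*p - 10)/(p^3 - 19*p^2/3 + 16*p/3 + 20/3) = 3*(p - 1)/(3*p + 2)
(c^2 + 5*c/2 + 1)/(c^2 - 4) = (c + 1/2)/(c - 2)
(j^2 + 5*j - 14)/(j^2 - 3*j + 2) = (j + 7)/(j - 1)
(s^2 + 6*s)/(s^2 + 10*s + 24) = s/(s + 4)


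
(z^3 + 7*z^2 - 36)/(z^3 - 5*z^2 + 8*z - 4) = (z^2 + 9*z + 18)/(z^2 - 3*z + 2)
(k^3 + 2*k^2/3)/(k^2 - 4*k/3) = k*(3*k + 2)/(3*k - 4)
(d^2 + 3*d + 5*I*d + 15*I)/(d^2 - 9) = (d + 5*I)/(d - 3)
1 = 1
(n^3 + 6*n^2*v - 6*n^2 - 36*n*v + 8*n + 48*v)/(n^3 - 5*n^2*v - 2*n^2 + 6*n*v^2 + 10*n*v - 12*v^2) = (n^2 + 6*n*v - 4*n - 24*v)/(n^2 - 5*n*v + 6*v^2)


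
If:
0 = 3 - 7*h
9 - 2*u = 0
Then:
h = 3/7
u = 9/2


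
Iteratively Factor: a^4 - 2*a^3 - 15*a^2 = (a - 5)*(a^3 + 3*a^2) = a*(a - 5)*(a^2 + 3*a) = a*(a - 5)*(a + 3)*(a)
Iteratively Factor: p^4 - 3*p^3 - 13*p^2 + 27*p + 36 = (p + 3)*(p^3 - 6*p^2 + 5*p + 12) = (p + 1)*(p + 3)*(p^2 - 7*p + 12) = (p - 4)*(p + 1)*(p + 3)*(p - 3)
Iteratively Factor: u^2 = (u)*(u)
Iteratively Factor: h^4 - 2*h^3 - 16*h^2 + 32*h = (h)*(h^3 - 2*h^2 - 16*h + 32) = h*(h - 4)*(h^2 + 2*h - 8) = h*(h - 4)*(h - 2)*(h + 4)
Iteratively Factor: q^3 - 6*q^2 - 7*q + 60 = (q + 3)*(q^2 - 9*q + 20) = (q - 5)*(q + 3)*(q - 4)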